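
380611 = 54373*7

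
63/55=1 + 8/55=1.15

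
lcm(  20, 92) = 460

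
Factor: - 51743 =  - 59^1*877^1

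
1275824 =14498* 88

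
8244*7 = 57708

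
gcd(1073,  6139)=1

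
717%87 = 21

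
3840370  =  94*40855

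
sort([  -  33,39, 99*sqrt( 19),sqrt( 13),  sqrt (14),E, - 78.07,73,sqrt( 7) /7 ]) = [ - 78.07, - 33 , sqrt(7)/7 , E, sqrt(13),sqrt( 14 ),39,73, 99 * sqrt( 19 ) ]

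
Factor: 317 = 317^1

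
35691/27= 11897/9  =  1321.89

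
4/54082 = 2/27041 = 0.00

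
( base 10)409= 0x199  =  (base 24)H1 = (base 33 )cd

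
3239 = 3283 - 44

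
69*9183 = 633627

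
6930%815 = 410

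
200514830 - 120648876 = 79865954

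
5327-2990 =2337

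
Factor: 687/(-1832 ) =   -  2^(  -  3)*3^1= - 3/8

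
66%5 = 1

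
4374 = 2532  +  1842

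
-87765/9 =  - 9752  +  1/3 = -  9751.67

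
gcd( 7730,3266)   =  2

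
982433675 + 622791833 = 1605225508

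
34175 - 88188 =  - 54013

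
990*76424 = 75659760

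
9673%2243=701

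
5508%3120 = 2388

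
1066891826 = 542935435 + 523956391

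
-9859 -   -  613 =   -  9246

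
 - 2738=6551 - 9289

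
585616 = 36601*16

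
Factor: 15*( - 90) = -2^1*3^3*5^2 = - 1350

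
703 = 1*703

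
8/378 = 4/189=0.02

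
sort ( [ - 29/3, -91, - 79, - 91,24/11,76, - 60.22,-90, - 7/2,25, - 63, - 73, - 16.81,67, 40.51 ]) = [ - 91 , - 91 , - 90, - 79, - 73,-63,-60.22, - 16.81, - 29/3, - 7/2,24/11,25, 40.51,  67, 76]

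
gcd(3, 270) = 3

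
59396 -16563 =42833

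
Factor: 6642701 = 13^1 * 227^1*2251^1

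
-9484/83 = - 115 + 61/83 = -  114.27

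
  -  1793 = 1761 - 3554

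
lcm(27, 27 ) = 27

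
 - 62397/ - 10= 6239 + 7/10 =6239.70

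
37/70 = 37/70= 0.53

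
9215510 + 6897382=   16112892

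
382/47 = 8 + 6/47 =8.13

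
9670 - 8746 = 924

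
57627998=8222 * 7009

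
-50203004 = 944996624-995199628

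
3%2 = 1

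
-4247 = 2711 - 6958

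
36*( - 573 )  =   - 20628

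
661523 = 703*941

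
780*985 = 768300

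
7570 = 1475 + 6095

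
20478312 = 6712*3051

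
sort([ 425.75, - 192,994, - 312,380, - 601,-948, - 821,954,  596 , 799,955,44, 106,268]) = [-948,-821, - 601,  -  312,-192,44,106,268,380, 425.75 , 596,799 , 954,955 , 994] 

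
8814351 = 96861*91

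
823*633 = 520959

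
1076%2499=1076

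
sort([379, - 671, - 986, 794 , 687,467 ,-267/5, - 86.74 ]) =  [  -  986,  -  671 , - 86.74, - 267/5 , 379, 467,687, 794 ]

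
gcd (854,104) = 2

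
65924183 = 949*69467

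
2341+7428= 9769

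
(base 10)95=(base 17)5A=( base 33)2t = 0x5f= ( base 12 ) 7b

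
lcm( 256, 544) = 4352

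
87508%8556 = 1948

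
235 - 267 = - 32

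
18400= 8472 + 9928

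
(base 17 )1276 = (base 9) 7630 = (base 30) 676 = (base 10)5616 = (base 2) 1010111110000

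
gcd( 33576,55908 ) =12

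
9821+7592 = 17413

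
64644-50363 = 14281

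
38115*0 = 0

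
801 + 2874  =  3675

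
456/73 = 6+18/73 = 6.25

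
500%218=64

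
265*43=11395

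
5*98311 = 491555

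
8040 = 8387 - 347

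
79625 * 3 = 238875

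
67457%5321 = 3605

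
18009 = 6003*3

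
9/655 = 9/655  =  0.01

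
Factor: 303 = 3^1*101^1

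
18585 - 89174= - 70589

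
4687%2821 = 1866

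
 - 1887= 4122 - 6009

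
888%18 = 6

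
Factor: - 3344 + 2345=-3^3*37^1 = - 999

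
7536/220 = 34+ 14/55  =  34.25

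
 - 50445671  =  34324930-84770601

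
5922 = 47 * 126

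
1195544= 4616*259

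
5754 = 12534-6780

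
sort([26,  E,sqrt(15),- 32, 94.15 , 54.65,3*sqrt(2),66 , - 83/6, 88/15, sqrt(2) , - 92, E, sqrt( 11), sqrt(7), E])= [-92, - 32, - 83/6,  sqrt(2), sqrt( 7), E, E,  E,sqrt( 11),sqrt(15 ), 3*sqrt( 2 ), 88/15, 26,54.65, 66,94.15] 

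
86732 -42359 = 44373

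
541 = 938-397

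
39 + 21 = 60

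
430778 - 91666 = 339112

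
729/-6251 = - 729/6251 = - 0.12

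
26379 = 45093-18714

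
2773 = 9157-6384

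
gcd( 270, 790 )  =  10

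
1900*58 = 110200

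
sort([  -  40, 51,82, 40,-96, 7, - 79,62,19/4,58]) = [ - 96, - 79, - 40, 19/4,7,40,51,58,62,82]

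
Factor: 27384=2^3 *3^1*7^1*163^1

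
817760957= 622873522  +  194887435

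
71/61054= 71/61054 = 0.00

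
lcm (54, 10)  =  270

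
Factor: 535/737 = 5^1*11^( - 1)*67^( - 1)*107^1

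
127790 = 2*63895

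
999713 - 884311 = 115402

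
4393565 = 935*4699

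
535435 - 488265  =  47170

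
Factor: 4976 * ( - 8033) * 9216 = -368383868928= -2^14*3^2*29^1  *  277^1*311^1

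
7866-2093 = 5773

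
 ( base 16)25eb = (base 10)9707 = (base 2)10010111101011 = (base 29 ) bfl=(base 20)1457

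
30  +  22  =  52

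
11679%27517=11679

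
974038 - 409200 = 564838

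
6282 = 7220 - 938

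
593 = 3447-2854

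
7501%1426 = 371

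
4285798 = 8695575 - 4409777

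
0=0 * 1253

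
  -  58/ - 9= 58/9 =6.44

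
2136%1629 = 507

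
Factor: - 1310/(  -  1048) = 5/4=2^( - 2 )*5^1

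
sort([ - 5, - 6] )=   [ - 6 , - 5]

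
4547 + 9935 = 14482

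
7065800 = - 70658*(  -  100)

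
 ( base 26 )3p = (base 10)103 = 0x67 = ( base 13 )7C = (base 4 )1213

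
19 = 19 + 0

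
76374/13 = 76374/13 = 5874.92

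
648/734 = 324/367  =  0.88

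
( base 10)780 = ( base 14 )3DA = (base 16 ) 30c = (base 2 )1100001100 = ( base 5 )11110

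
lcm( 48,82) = 1968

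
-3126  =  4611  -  7737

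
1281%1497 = 1281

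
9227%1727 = 592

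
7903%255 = 253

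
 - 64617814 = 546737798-611355612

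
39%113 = 39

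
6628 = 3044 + 3584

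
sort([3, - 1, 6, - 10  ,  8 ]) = [ - 10, - 1,3, 6, 8 ] 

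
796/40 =19 + 9/10=19.90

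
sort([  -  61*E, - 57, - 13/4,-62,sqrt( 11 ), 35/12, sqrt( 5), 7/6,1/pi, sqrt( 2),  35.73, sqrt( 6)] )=[ - 61*E, - 62, - 57, - 13/4,1/pi,7/6, sqrt(2),sqrt( 5),  sqrt( 6) , 35/12, sqrt( 11 ), 35.73 ]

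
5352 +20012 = 25364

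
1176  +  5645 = 6821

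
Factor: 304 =2^4*19^1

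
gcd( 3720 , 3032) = 8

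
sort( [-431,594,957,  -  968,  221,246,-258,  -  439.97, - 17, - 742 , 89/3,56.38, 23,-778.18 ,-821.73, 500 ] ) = [  -  968 ,-821.73 ,-778.18,-742, - 439.97 ,  -  431 , - 258 , - 17, 23, 89/3, 56.38 , 221,246,  500, 594, 957] 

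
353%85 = 13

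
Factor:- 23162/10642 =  - 37/17 =- 17^(  -  1 )*37^1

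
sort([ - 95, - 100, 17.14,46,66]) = [ - 100, - 95,17.14, 46, 66 ] 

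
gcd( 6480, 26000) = 80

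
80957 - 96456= - 15499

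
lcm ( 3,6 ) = 6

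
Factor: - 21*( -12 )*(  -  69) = - 17388=-  2^2 *3^3*7^1*23^1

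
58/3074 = 1/53= 0.02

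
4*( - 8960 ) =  - 35840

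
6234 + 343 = 6577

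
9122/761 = 11 + 751/761 = 11.99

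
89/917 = 89/917 =0.10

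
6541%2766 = 1009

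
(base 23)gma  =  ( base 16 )2314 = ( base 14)33b6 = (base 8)21424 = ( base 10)8980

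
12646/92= 137 + 21/46 = 137.46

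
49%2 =1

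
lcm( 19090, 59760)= 1374480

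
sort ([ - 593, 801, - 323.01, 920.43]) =[ - 593, - 323.01, 801,920.43]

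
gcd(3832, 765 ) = 1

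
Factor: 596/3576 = 2^(-1)*3^(-1 ) = 1/6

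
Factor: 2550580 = 2^2 * 5^1*127529^1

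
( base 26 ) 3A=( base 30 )2s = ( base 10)88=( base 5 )323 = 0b1011000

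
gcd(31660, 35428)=4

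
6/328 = 3/164=0.02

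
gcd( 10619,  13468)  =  259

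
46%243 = 46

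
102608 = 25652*4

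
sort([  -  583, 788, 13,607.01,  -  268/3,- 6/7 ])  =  [ - 583, - 268/3,-6/7,  13, 607.01,788] 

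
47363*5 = 236815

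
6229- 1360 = 4869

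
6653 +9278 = 15931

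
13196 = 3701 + 9495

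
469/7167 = 469/7167 = 0.07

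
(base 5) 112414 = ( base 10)4109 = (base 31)48h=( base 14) 16d7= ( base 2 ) 1000000001101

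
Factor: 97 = 97^1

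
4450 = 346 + 4104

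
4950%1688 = 1574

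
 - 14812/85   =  -14812/85 = -174.26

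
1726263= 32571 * 53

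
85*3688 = 313480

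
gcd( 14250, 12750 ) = 750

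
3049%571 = 194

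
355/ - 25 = -15+4/5 = - 14.20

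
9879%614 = 55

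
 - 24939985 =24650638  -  49590623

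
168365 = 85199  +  83166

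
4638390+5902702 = 10541092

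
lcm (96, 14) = 672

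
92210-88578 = 3632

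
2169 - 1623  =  546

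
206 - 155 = 51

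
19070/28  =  681 + 1/14 = 681.07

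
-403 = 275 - 678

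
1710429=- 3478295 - -5188724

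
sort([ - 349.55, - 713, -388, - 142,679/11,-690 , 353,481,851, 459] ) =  [- 713,-690, - 388, - 349.55,-142, 679/11 , 353,459, 481,851 ]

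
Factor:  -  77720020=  - 2^2*5^1*7^1*555143^1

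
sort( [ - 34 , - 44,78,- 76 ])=[ -76,-44, - 34 , 78 ]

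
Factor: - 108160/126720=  -169/198 =- 2^( - 1 )*3^( - 2)*11^( - 1 )*13^2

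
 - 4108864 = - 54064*76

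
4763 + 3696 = 8459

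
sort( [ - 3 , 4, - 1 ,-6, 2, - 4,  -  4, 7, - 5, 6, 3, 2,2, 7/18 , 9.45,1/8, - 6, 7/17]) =[ - 6, - 6,  -  5, - 4 ,  -  4, - 3, - 1, 1/8,  7/18,7/17 , 2,2,2,3 , 4,6,7, 9.45]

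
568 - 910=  - 342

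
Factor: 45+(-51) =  - 2^1*3^1 = -6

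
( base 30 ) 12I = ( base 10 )978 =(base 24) 1GI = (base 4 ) 33102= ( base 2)1111010010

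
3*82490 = 247470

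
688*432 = 297216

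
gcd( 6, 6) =6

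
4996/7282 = 2498/3641 = 0.69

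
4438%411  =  328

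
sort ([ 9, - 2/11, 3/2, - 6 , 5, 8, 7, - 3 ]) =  [ - 6, - 3, - 2/11, 3/2,5, 7,8, 9] 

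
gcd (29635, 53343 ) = 5927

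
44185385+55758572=99943957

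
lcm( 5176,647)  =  5176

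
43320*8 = 346560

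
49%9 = 4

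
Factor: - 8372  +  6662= - 1710 = - 2^1*3^2 * 5^1*19^1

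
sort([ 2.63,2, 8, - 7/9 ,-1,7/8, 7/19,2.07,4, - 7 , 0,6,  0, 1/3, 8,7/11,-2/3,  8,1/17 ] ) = [ - 7,  -  1, - 7/9, -2/3, 0,0, 1/17,1/3, 7/19, 7/11,7/8,2,2.07,2.63,  4, 6, 8,8 , 8] 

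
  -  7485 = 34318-41803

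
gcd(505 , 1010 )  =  505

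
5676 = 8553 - 2877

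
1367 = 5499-4132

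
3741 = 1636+2105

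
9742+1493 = 11235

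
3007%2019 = 988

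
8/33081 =8/33081= 0.00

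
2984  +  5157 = 8141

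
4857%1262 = 1071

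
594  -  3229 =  - 2635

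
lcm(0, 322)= 0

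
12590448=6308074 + 6282374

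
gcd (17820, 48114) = 1782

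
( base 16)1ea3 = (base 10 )7843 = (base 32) 7l3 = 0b1111010100011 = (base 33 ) 76M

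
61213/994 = 61213/994= 61.58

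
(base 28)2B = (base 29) 29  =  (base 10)67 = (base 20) 37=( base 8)103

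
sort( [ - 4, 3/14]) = [ - 4,3/14 ] 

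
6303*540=3403620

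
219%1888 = 219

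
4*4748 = 18992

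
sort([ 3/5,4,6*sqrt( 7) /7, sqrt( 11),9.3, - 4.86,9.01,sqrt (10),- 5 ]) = [ -5, -4.86, 3/5,6*sqrt(7)/7,sqrt( 10), sqrt( 11),4,9.01,9.3]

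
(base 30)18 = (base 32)16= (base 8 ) 46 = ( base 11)35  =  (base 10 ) 38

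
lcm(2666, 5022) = 215946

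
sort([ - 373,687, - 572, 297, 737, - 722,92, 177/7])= [ - 722, - 572, - 373, 177/7,92,297,687,737]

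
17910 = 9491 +8419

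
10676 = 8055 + 2621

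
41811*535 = 22368885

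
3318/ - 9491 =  - 3318/9491=-  0.35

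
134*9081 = 1216854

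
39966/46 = 868 + 19/23 = 868.83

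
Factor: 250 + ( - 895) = - 3^1  *  5^1*43^1 = - 645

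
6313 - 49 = 6264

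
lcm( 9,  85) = 765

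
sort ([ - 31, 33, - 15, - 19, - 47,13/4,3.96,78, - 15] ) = [ - 47, - 31, - 19, - 15, - 15,13/4,3.96 , 33,78] 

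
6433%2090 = 163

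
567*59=33453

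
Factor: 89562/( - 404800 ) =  - 2^(  -  5)*3^1*5^ ( - 2 )*59^1 = - 177/800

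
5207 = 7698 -2491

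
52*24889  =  1294228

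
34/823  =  34/823=0.04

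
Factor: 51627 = 3^1*17209^1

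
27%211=27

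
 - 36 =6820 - 6856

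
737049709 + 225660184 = 962709893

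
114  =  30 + 84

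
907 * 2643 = 2397201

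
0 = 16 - 16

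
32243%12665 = 6913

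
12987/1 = 12987 = 12987.00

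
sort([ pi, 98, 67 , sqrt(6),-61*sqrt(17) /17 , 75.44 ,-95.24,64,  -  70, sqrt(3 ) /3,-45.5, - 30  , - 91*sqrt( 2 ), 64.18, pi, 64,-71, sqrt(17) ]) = [ - 91*sqrt (2), - 95.24 , - 71 , - 70,-45.5, - 30, - 61*sqrt( 17) /17,sqrt(3) /3 , sqrt(6 ),pi,pi,sqrt(17) , 64, 64,64.18, 67,75.44, 98]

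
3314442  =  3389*978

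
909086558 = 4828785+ 904257773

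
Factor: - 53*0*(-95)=0^1 = 0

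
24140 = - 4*( - 6035 )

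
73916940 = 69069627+4847313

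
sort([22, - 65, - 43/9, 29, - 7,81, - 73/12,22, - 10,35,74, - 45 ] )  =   [ - 65,- 45 , - 10, - 7, - 73/12, - 43/9, 22,22,29,35,74,81]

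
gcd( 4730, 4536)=2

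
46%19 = 8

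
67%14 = 11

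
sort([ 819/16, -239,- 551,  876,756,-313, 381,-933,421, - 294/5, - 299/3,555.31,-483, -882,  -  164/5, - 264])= [ - 933, - 882,-551,-483 ,  -  313,  -  264, - 239, - 299/3,-294/5, -164/5,819/16, 381,421,555.31, 756,876 ]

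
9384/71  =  132 + 12/71 = 132.17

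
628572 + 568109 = 1196681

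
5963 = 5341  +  622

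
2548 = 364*7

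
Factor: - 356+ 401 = 3^2*5^1 = 45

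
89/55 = 1 + 34/55 = 1.62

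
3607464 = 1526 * 2364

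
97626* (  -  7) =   -  683382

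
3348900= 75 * 44652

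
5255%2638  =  2617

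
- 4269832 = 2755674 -7025506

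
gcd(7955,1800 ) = 5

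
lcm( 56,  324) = 4536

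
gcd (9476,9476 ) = 9476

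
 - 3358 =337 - 3695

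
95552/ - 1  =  -95552 + 0/1 = -95552.00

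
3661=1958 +1703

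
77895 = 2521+75374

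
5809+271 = 6080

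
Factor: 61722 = 2^1*3^5*127^1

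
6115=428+5687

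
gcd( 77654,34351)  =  1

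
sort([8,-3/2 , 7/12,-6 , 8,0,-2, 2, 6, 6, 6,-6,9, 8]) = [  -  6, - 6,-2,-3/2, 0,7/12, 2 , 6,6,  6,8, 8  ,  8,9] 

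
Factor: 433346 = 2^1*389^1*557^1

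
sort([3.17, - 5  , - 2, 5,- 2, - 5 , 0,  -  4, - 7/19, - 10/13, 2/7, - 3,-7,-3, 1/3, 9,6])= [ - 7, - 5, - 5,- 4,  -  3, - 3, - 2,-2,- 10/13, - 7/19,0 , 2/7, 1/3  ,  3.17,5, 6,9]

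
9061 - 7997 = 1064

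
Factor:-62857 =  - 239^1*263^1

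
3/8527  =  3/8527  =  0.00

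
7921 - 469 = 7452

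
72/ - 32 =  -9/4 =- 2.25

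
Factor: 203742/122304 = 2^( - 5)*3^2 * 7^1*11^1*13^( - 1) = 693/416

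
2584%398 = 196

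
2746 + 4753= 7499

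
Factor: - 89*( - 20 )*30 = 2^3* 3^1*5^2*89^1 = 53400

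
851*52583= 44748133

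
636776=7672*83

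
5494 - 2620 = 2874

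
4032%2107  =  1925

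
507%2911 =507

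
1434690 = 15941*90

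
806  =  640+166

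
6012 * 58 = 348696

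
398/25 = 15  +  23/25 = 15.92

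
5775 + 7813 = 13588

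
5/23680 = 1/4736 = 0.00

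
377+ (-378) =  - 1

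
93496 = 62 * 1508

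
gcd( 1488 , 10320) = 48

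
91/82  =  91/82 = 1.11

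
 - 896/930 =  - 1+ 17/465 = -0.96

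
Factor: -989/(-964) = 2^( - 2) *23^1* 43^1*241^( - 1)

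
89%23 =20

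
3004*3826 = 11493304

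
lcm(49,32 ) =1568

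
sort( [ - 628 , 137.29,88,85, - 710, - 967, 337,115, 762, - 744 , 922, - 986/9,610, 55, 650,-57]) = [-967, - 744, - 710, - 628, - 986/9 , - 57 , 55, 85 , 88,115,  137.29, 337,610 , 650, 762 , 922 ]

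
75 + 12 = 87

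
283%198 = 85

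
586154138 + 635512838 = 1221666976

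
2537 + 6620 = 9157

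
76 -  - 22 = 98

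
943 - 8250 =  - 7307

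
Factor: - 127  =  -127^1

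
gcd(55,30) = 5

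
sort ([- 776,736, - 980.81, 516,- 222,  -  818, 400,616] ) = [-980.81 , -818, - 776,- 222, 400,516,  616,736] 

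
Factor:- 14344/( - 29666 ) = 44/91 = 2^2*7^(  -  1)*11^1*13^( - 1)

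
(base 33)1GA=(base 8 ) 3133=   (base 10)1627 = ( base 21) 3ea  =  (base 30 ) 1O7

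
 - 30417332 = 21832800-52250132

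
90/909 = 10/101 = 0.10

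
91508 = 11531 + 79977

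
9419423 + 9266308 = 18685731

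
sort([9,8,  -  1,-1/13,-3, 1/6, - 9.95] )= [-9.95,- 3, - 1, - 1/13, 1/6, 8, 9]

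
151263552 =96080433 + 55183119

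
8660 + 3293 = 11953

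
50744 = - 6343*(  -  8) 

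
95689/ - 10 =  - 95689/10 = - 9568.90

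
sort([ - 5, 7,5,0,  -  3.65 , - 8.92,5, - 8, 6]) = [ - 8.92, - 8, - 5, - 3.65 , 0, 5, 5,  6 , 7 ]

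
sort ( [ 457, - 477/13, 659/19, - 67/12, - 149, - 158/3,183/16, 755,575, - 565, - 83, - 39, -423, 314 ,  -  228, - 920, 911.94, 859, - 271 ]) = [-920, - 565 , - 423 , - 271, - 228, - 149,-83 ,-158/3, - 39, - 477/13,-67/12,183/16 , 659/19, 314,457,  575  ,  755, 859, 911.94]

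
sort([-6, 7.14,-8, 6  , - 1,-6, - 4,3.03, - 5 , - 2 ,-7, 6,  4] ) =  [ - 8, - 7, - 6 , - 6 , - 5, - 4, - 2,  -  1,3.03 , 4, 6,6, 7.14 ]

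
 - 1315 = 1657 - 2972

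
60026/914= 65 + 308/457 = 65.67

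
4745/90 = 949/18 = 52.72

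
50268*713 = 35841084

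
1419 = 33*43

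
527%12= 11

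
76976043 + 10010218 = 86986261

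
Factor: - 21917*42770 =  - 937390090 = - 2^1 * 5^1 * 7^2*13^1 * 31^1 * 47^1*101^1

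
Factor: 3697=3697^1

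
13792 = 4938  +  8854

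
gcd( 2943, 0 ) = 2943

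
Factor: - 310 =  - 2^1*5^1 *31^1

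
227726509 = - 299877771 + 527604280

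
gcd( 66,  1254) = 66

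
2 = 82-80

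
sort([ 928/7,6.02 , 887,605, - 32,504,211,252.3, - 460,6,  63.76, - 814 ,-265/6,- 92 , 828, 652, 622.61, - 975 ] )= [ - 975 , - 814, - 460, - 92, - 265/6 ,  -  32 , 6,6.02, 63.76, 928/7,211, 252.3,504,605 , 622.61, 652,828,887]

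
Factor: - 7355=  - 5^1*1471^1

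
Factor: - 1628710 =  - 2^1*5^1 * 271^1*601^1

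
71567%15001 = 11563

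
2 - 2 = 0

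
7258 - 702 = 6556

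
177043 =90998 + 86045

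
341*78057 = 26617437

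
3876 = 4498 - 622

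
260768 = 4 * 65192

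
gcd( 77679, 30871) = 1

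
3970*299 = 1187030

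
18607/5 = 3721 + 2/5 = 3721.40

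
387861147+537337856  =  925199003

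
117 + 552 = 669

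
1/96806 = 1/96806 = 0.00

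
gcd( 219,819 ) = 3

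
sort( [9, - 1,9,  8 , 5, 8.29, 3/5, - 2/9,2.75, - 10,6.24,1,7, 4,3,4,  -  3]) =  [ - 10, -3, - 1, - 2/9,3/5,1, 2.75,3 , 4 , 4 , 5,6.24,7,8, 8.29,9,9] 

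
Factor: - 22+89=67^1 =67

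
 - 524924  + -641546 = -1166470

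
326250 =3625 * 90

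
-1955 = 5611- 7566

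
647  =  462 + 185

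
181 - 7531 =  - 7350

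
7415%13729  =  7415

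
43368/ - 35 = - 1240+32/35=-  1239.09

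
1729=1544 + 185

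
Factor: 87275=5^2*3491^1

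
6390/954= 6+37/53 = 6.70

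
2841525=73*38925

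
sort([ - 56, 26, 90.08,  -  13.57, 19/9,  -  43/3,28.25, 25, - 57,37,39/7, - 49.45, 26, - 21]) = [- 57,-56,-49.45, - 21,-43/3, - 13.57, 19/9,  39/7 , 25 , 26,26,28.25,37,90.08]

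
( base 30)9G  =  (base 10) 286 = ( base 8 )436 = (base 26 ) b0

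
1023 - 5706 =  - 4683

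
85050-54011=31039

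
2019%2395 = 2019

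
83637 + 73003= 156640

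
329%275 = 54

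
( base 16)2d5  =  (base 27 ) QN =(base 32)ML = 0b1011010101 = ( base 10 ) 725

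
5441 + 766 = 6207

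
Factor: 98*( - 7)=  - 686 = - 2^1*7^3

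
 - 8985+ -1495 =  - 10480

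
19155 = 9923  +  9232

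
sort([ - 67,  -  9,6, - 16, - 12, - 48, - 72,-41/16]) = [ - 72, - 67 ,  -  48 , -16, - 12 , -9, - 41/16,  6] 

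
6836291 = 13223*517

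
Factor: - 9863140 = -2^2*5^1 * 7^1 * 70451^1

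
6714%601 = 103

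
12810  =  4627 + 8183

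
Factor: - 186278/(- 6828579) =2^1 * 3^( - 2)*93139^1*758731^(- 1 )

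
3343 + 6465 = 9808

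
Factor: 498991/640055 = 5^ ( - 1)* 13^ ( - 1) * 43^( - 1 )*2179^1= 2179/2795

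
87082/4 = 21770 + 1/2 = 21770.50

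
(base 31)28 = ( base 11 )64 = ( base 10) 70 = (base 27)2G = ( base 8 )106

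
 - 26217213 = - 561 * 46733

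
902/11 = 82= 82.00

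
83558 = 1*83558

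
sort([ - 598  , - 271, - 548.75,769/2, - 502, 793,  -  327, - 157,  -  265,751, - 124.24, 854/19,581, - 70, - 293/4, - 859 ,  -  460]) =[  -  859 ,-598, - 548.75, - 502 , - 460 , - 327, - 271,-265,-157, - 124.24, -293/4, - 70, 854/19,769/2,581, 751 , 793] 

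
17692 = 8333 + 9359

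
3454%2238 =1216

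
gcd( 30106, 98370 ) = 2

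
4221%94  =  85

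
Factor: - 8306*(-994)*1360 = 11228383040  =  2^6*5^1*7^1*17^1* 71^1*4153^1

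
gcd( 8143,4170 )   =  1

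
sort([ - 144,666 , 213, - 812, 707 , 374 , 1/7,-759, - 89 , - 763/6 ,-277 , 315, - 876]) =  [ - 876 , - 812 ,-759 , - 277, - 144, - 763/6, - 89, 1/7,213, 315, 374,  666, 707 ] 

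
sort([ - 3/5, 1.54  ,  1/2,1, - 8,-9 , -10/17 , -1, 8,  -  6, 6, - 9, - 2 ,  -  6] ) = [ - 9, - 9,-8, - 6, - 6,-2 , - 1, - 3/5, - 10/17, 1/2,  1,1.54,6,8]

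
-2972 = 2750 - 5722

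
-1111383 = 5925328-7036711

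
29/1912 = 29/1912 =0.02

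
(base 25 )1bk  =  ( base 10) 920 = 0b1110011000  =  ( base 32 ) SO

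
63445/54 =63445/54=1174.91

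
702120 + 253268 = 955388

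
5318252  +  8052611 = 13370863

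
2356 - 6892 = - 4536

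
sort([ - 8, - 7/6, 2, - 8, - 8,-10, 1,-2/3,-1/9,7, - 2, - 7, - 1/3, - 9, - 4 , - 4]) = [ - 10, - 9, - 8,-8  ,  -  8, - 7, - 4,-4, - 2, - 7/6,  -  2/3, - 1/3, - 1/9 , 1, 2,7 ] 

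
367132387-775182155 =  - 408049768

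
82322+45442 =127764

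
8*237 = 1896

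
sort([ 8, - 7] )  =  [ - 7,  8] 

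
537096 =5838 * 92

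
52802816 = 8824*5984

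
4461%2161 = 139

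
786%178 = 74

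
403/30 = 13 + 13/30 = 13.43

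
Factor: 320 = 2^6*5^1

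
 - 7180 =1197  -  8377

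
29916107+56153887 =86069994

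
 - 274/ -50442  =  137/25221 = 0.01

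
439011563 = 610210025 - 171198462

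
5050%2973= 2077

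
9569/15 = 637 + 14/15 = 637.93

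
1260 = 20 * 63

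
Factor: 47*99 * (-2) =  -2^1*3^2*11^1*47^1 = - 9306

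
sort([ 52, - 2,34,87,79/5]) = [ - 2 , 79/5, 34 , 52, 87]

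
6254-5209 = 1045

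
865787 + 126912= 992699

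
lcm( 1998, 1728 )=63936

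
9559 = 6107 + 3452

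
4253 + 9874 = 14127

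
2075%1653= 422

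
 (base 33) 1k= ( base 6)125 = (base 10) 53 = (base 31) 1M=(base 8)65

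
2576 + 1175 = 3751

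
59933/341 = 59933/341 = 175.76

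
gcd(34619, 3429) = 1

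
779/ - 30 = - 779/30=- 25.97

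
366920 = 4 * 91730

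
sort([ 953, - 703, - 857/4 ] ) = [-703, - 857/4,953]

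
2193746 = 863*2542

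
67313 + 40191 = 107504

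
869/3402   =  869/3402 = 0.26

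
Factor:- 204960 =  - 2^5* 3^1*5^1*7^1*61^1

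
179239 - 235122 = - 55883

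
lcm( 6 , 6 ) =6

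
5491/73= 5491/73 = 75.22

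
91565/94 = 974  +  9/94 = 974.10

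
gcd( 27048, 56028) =1932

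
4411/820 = 4411/820 = 5.38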